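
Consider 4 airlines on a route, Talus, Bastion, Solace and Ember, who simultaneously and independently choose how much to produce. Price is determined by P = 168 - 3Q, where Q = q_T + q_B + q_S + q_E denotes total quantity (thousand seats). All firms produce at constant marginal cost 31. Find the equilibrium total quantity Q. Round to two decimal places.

36.53

A representative firm's profit is π_i = q_i(168 - 3Q) - 31q_i.
Setting ∂π_i/∂q_i = 0 with rivals' quantities fixed: 137 - 6q_i - 3·Σ_{j≠i} q_j = 0.
With identical firms every q_j equals q_i, so Σ_{j≠i} q_j = 3q_i and 137 = 15q_i, giving q_i = 137/15.
Total output Q = 137/15 + 137/15 + 137/15 + 137/15 = 548/15.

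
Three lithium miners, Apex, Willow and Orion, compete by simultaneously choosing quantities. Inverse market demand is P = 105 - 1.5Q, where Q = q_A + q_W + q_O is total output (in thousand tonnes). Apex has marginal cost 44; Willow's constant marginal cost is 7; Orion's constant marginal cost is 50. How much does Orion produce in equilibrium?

1

Apex's profit: π_A = (105 - 1.5Q)q_A - (44q_A). Setting ∂π_A/∂q_A = 0: 61 - 3q_A - (3/2)(q_W + q_O) = 0.
Willow's profit: π_W = (105 - 1.5Q)q_W - (7q_W). Setting ∂π_W/∂q_W = 0: 98 - 3q_W - (3/2)(q_A + q_O) = 0.
Orion's profit: π_O = (105 - 1.5Q)q_O - (50q_O). Setting ∂π_O/∂q_O = 0: 55 - 3q_O - (3/2)(q_A + q_W) = 0.
Summing all 3 equations gives 214 − 6Q = 0, hence Q = 107/3.
Back-substituting: q_A = (61 − 107/2)/(3/2) = 5, q_W = (98 − 107/2)/(3/2) = 89/3, q_O = (55 − 107/2)/(3/2) = 1.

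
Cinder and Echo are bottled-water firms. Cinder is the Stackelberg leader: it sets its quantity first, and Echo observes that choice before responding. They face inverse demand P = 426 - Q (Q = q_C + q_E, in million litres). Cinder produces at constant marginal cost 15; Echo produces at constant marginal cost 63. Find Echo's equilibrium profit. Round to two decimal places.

The follower Echo best-responds to any q_C: π_E = (426 - Q)q_E - 63q_E.
∂π_E/∂q_E = 363 - q_C - 2q_E = 0 gives the reaction function q_E = (363 - q_C)/2.
The leader anticipates this reaction. Substituting into P = 426 - Q gives P = 489/2 - (1/2)q_C, so π_C = (489/2 - (1/2)q_C)q_C - 15q_C.
Leader FOC: 459/2 - q_C = 0, so q_C = 459/2.
Then q_E = (363 - 459/2)/2 = 267/4.
Price P = 426 - 1185/4 = 519/4.
Echo's profit: (519/4 - 63)·(267/4) = 4455.5625.

4455.56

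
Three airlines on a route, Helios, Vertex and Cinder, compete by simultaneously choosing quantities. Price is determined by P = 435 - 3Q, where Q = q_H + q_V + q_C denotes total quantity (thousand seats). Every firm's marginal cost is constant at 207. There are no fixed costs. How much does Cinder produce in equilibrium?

19

A representative firm's profit is π_i = q_i(435 - 3Q) - 207q_i.
First-order condition (treating rivals' output as given): 228 - 6q_i - 3·Σ_{j≠i} q_j = 0.
With identical firms every q_j equals q_i, so Σ_{j≠i} q_j = 2q_i and 228 = 12q_i, giving q_i = 19.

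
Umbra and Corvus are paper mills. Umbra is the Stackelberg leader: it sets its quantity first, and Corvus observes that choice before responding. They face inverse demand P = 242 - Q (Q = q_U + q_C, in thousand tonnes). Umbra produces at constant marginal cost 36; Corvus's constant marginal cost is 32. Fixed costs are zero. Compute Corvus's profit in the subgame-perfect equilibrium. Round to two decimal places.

2970.25

Solve by backward induction. Given q_U, the follower Corvus maximises π_C = (242 - q_U - q_C)q_C - 32q_C.
Setting the follower's marginal profit to zero, 210 - q_U - 2q_C = 0, i.e. q_C = (210 - q_U)/2.
The leader anticipates this reaction. Substituting into P = 242 - Q gives P = 137 - (1/2)q_U, so π_U = (137 - (1/2)q_U)q_U - 36q_U.
The leader's first-order condition 101 - q_U = 0 yields q_U = 101.
Then q_C = (210 - 101)/2 = 109/2.
Price P = 242 - 311/2 = 173/2.
Corvus's profit: (173/2 - 32)·(109/2) = 2970.2500.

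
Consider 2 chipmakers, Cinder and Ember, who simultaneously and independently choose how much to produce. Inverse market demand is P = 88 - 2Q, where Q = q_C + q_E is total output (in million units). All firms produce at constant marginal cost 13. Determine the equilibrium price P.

38

A representative firm's profit is π_i = q_i(88 - 2Q) - 13q_i.
First-order condition (treating rivals' output as given): 75 - 4q_i - 2q_j = 0.
With identical firms every q_j equals q_i, so q_j = q_i and 75 = 6q_i, giving q_i = 25/2.
Total output Q = 25, so price P = 88 - 2·25 = 38.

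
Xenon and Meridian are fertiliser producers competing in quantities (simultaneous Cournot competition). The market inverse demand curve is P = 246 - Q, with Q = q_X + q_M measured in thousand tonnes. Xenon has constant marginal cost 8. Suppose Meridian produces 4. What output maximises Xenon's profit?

117

With the rival's output fixed at 4, Xenon's profit is π_X = (246 - 4 - q_X)q_X - (8q_X) = (242 - q_X)q_X - (8q_X).
∂π_X/∂q_X = 234 - 2q_X = 0, so q_X = 117.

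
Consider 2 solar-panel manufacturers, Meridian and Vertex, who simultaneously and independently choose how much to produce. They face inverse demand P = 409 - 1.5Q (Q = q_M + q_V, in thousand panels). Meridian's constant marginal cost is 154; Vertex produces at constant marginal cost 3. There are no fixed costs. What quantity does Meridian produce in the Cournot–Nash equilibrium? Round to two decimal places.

Meridian's profit: π_M = (409 - 1.5Q)q_M - (154q_M). Setting ∂π_M/∂q_M = 0: 255 - 3q_M - (3/2)(q_V) = 0.
Vertex's first-order condition: 406 - 3q_V - (3/2)(q_M) = 0.
So q_M = (255 - (3/2)q_V)/3 and q_V = (406 - (3/2)q_M)/3.
Solving the pair: q_M = 208/9, q_V = 1114/9.

23.11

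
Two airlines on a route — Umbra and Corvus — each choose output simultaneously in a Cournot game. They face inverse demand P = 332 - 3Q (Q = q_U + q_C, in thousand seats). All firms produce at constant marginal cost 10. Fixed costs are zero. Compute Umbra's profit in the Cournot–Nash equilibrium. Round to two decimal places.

Each firm earns π_i = (332 - 3Q)q_i - 10q_i.
Setting ∂π_i/∂q_i = 0 with rivals' quantities fixed: 322 - 6q_i - 3q_j = 0.
By symmetry each firm produces the same amount; substituting q_j = q_i yields q_i = 322/9.
Price P = 332 - 3·(644/9) = 352/3.
Umbra's profit: (352/3 - 10)·(322/9) = 3840.1481.

3840.15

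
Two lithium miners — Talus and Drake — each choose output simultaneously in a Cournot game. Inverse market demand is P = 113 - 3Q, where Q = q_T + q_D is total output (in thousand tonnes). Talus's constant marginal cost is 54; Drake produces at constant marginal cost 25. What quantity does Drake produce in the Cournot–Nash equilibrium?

Talus's profit: π_T = (113 - 3Q)q_T - (54q_T). Setting ∂π_T/∂q_T = 0: 59 - 6q_T - 3(q_D) = 0.
Drake's first-order condition: 88 - 6q_D - 3(q_T) = 0.
Best responses: q_T = (59 - 3q_D)/6, q_D = (88 - 3q_T)/6.
Solving the pair: q_T = 10/3, q_D = 13.

13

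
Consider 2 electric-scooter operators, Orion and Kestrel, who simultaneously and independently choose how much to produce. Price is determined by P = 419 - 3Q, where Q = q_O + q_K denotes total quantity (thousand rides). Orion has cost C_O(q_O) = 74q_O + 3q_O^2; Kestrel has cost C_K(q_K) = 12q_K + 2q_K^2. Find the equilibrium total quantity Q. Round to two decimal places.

Orion's profit: π_O = (419 - 3Q)q_O - (74q_O + 3q_O²). Setting ∂π_O/∂q_O = 0: 345 - 12q_O - 3(q_K) = 0.
Kestrel's first-order condition: 407 - 10q_K - 3(q_O) = 0.
Rearranging gives the reaction functions q_O = (345 - 3q_K)/12 and q_K = (407 - 3q_O)/10.
Substituting one into the other gives q_O = 743/37 and q_K = 1283/37.
Total output Q = 743/37 + 1283/37 = 54.7568.

54.76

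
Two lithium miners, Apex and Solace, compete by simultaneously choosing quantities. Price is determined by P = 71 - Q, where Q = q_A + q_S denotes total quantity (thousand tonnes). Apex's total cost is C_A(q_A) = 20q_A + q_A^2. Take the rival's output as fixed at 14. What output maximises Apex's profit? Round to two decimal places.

9.25

With the rival's output fixed at 14, Apex's profit is π_A = (71 - 14 - q_A)q_A - (20q_A + q_A²) = (57 - q_A)q_A - (20q_A + q_A²).
∂π_A/∂q_A = 37 - 4q_A = 0, so q_A = 37/4.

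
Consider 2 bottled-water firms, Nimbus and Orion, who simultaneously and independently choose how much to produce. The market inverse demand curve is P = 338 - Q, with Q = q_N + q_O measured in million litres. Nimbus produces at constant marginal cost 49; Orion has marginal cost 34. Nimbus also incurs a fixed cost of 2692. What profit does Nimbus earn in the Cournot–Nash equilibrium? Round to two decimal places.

5649.78

Nimbus's profit: π_N = (338 - Q)q_N - (49q_N). Setting ∂π_N/∂q_N = 0: 289 - 2q_N - (q_O) = 0.
Orion's first-order condition: 304 - 2q_O - (q_N) = 0.
So q_N = (289 - q_O)/2 and q_O = (304 - q_N)/2.
Substituting one into the other gives q_N = 274/3 and q_O = 319/3.
Price P = 338 - 593/3 = 421/3.
Nimbus's profit: (421/3 - 49)·(274/3) - 2692 = 5649.7778.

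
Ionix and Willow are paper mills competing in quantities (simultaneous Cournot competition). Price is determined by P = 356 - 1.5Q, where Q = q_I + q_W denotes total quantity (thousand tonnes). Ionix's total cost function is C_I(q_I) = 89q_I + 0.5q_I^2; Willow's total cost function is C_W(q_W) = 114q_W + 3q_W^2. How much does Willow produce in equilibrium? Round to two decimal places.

Ionix's profit: π_I = (356 - 1.5Q)q_I - (89q_I + (1/2)q_I²). Setting ∂π_I/∂q_I = 0: 267 - 4q_I - (3/2)(q_W) = 0.
Willow's first-order condition: 242 - 9q_W - (3/2)(q_I) = 0.
Rearranging gives the reaction functions q_I = (267 - (3/2)q_W)/4 and q_W = (242 - (3/2)q_I)/9.
Substituting one into the other gives q_I = 544/9 and q_W = 454/27.

16.81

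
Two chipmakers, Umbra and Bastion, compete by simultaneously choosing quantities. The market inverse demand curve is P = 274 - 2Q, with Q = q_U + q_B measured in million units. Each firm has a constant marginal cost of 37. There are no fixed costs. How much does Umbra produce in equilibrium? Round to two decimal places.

39.50

A representative firm's profit is π_i = q_i(274 - 2Q) - 37q_i.
First-order condition (treating rivals' output as given): 237 - 4q_i - 2q_j = 0.
By symmetry each firm produces the same amount; substituting q_j = q_i yields q_i = 237/6 = 79/2.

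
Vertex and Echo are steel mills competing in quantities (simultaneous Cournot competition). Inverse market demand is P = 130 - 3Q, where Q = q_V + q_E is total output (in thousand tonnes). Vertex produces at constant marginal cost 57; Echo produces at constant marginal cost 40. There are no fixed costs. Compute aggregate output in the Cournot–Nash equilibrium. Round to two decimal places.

18.11

Vertex's profit: π_V = (130 - 3Q)q_V - (57q_V). Setting ∂π_V/∂q_V = 0: 73 - 6q_V - 3(q_E) = 0.
Echo's first-order condition: 90 - 6q_E - 3(q_V) = 0.
Best responses: q_V = (73 - 3q_E)/6, q_E = (90 - 3q_V)/6.
Solving the pair: q_V = 56/9, q_E = 107/9.
Total output Q = 56/9 + 107/9 = 163/9.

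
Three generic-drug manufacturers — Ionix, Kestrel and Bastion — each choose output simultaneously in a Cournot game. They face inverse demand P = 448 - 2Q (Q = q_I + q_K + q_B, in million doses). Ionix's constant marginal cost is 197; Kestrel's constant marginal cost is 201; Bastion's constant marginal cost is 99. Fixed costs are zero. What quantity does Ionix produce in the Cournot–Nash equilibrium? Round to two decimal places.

Ionix's profit: π_I = (448 - 2Q)q_I - (197q_I). Setting ∂π_I/∂q_I = 0: 251 - 4q_I - 2(q_K + q_B) = 0.
Kestrel's first-order condition: 247 - 4q_K - 2(q_I + q_B) = 0.
Bastion's first-order condition: 349 - 4q_B - 2(q_I + q_K) = 0.
Adding the 3 first-order conditions: 847 − 8Q = 0, so Q = 847/8.
Back-substituting: q_I = (251 − 847/4)/2 = 157/8, q_K = (247 − 847/4)/2 = 141/8, q_B = (349 − 847/4)/2 = 549/8.

19.63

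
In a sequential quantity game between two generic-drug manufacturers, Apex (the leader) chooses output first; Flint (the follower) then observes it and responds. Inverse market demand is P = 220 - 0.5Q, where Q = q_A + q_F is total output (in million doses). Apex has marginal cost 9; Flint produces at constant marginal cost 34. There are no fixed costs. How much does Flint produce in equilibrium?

The follower Flint best-responds to any q_A: π_F = (220 - 0.5Q)q_F - 34q_F.
∂π_F/∂q_F = 186 - (1/2)q_A - q_F = 0 gives the reaction function q_F = (186 - (1/2)q_A).
The leader anticipates this reaction. Substituting into P = 220 - 0.5Q gives P = 127 - (1/4)q_A, so π_A = (127 - (1/4)q_A)q_A - 9q_A.
The leader's first-order condition 118 - (1/2)q_A = 0 yields q_A = 236.
Then q_F = (186 - (1/2)·236) = 68.

68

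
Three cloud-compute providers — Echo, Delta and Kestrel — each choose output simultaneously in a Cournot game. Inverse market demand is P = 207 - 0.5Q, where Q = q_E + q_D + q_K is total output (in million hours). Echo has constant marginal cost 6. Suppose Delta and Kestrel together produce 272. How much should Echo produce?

With rivals' combined output fixed at 272, Echo's profit is π_E = (207 - (1/2)·272 - (1/2)q_E)q_E - (6q_E) = (71 - (1/2)q_E)q_E - (6q_E).
∂π_E/∂q_E = 65 - q_E = 0, so q_E = 65.

65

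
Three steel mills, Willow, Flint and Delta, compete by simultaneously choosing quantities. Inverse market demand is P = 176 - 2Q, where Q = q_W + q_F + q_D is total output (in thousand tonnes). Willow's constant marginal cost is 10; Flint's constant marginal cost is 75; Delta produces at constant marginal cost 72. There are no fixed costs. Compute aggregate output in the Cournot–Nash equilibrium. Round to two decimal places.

46.38

Willow's profit: π_W = (176 - 2Q)q_W - (10q_W). Setting ∂π_W/∂q_W = 0: 166 - 4q_W - 2(q_F + q_D) = 0.
Flint's profit: π_F = (176 - 2Q)q_F - (75q_F). Setting ∂π_F/∂q_F = 0: 101 - 4q_F - 2(q_W + q_D) = 0.
Delta's profit: π_D = (176 - 2Q)q_D - (72q_D). Setting ∂π_D/∂q_D = 0: 104 - 4q_D - 2(q_W + q_F) = 0.
Adding the 3 first-order conditions: 371 − 8Q = 0, so Q = 371/8.
Back-substituting: q_W = (166 − 371/4)/2 = 293/8, q_F = (101 − 371/4)/2 = 33/8, q_D = (104 − 371/4)/2 = 45/8.
Total output Q = 293/8 + 33/8 + 45/8 = 371/8.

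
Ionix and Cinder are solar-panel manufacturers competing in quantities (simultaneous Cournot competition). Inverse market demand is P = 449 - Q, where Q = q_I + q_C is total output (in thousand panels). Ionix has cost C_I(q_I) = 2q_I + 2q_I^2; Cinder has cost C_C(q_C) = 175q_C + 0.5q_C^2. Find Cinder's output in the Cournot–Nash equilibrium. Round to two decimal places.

70.41

Ionix's profit: π_I = (449 - Q)q_I - (2q_I + 2q_I²). Setting ∂π_I/∂q_I = 0: 447 - 6q_I - (q_C) = 0.
Cinder's profit: π_C = (449 - Q)q_C - (175q_C + (1/2)q_C²). Setting ∂π_C/∂q_C = 0: 274 - 3q_C - (q_I) = 0.
Best responses: q_I = (447 - q_C)/6, q_C = (274 - q_I)/3.
Substituting one into the other gives q_I = 1067/17 and q_C = 1197/17.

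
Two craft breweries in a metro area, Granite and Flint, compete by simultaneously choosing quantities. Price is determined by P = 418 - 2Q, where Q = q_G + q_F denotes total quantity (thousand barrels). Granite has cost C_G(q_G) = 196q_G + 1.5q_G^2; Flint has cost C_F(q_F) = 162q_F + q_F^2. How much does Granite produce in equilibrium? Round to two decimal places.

21.58

Granite's profit: π_G = (418 - 2Q)q_G - (196q_G + (3/2)q_G²). Setting ∂π_G/∂q_G = 0: 222 - 7q_G - 2(q_F) = 0.
Flint's first-order condition: 256 - 6q_F - 2(q_G) = 0.
Rearranging gives the reaction functions q_G = (222 - 2q_F)/7 and q_F = (256 - 2q_G)/6.
Solving the pair: q_G = 410/19, q_F = 674/19.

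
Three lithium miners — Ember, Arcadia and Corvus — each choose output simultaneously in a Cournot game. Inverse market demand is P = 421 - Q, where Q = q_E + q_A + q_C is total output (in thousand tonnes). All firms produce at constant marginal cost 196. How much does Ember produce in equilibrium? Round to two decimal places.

56.25

A representative firm's profit is π_i = q_i(421 - Q) - 196q_i.
Setting ∂π_i/∂q_i = 0 with rivals' quantities fixed: 225 - 2q_i - Σ_{j≠i} q_j = 0.
With identical firms every q_j equals q_i, so Σ_{j≠i} q_j = 2q_i and 225 = 4q_i, giving q_i = 225/4.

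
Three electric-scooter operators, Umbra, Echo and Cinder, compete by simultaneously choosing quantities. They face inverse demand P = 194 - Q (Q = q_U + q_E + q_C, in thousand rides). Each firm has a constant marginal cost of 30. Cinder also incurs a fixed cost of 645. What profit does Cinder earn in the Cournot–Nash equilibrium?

1036

A representative firm's profit is π_i = q_i(194 - Q) - 30q_i.
First-order condition (treating rivals' output as given): 164 - 2q_i - Σ_{j≠i} q_j = 0.
With identical firms every q_j equals q_i, so Σ_{j≠i} q_j = 2q_i and 164 = 4q_i, giving q_i = 41.
Price P = 194 - 123 = 71.
Cinder's profit: (71 - 30)·41 - 645 = 1036.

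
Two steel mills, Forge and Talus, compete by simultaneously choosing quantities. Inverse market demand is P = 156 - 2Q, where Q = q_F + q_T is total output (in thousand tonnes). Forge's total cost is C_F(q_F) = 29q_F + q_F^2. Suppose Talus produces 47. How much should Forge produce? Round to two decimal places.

5.50

With the rival's output fixed at 47, Forge's profit is π_F = (156 - 2·47 - 2q_F)q_F - (29q_F + q_F²) = (62 - 2q_F)q_F - (29q_F + q_F²).
∂π_F/∂q_F = 33 - 6q_F = 0, so q_F = 11/2.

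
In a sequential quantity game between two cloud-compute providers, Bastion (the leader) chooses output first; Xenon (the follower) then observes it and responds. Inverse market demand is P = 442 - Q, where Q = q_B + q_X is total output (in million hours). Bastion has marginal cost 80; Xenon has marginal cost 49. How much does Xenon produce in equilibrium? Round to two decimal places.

The follower Xenon best-responds to any q_B: π_X = (442 - Q)q_X - 49q_X.
Setting the follower's marginal profit to zero, 393 - q_B - 2q_X = 0, i.e. q_X = (393 - q_B)/2.
The leader anticipates this reaction. Substituting into P = 442 - Q gives P = 491/2 - (1/2)q_B, so π_B = (491/2 - (1/2)q_B)q_B - 80q_B.
The leader's first-order condition 331/2 - q_B = 0 yields q_B = 331/2.
Then q_X = (393 - 331/2)/2 = 455/4.

113.75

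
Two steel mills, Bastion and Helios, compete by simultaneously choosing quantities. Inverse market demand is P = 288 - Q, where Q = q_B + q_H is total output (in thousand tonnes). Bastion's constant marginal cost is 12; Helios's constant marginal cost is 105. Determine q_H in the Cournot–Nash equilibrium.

Bastion's profit: π_B = (288 - Q)q_B - (12q_B). Setting ∂π_B/∂q_B = 0: 276 - 2q_B - (q_H) = 0.
Helios's profit: π_H = (288 - Q)q_H - (105q_H). Setting ∂π_H/∂q_H = 0: 183 - 2q_H - (q_B) = 0.
Best responses: q_B = (276 - q_H)/2, q_H = (183 - q_B)/2.
Substituting one into the other gives q_B = 123 and q_H = 30.

30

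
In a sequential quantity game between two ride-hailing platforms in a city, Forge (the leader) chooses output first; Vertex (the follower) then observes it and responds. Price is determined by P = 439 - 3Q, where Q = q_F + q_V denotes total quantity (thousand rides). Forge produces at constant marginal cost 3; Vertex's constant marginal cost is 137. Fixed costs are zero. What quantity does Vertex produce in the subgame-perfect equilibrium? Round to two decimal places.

The follower Vertex best-responds to any q_F: π_V = (439 - 3Q)q_V - 137q_V.
Setting the follower's marginal profit to zero, 302 - 3q_F - 6q_V = 0, i.e. q_V = (302 - 3q_F)/6.
Forge substitutes q_V(q_F) into its own profit: π_F = q_F(439 - 3q_F - (302 - 3q_F)/2) - 3q_F = (288 - (3/2)q_F)q_F - 3q_F.
Maximising: ∂π_F/∂q_F = 285 - 3q_F = 0, giving q_F = 95.
Then q_V = (302 - 3·95)/6 = 17/6.

2.83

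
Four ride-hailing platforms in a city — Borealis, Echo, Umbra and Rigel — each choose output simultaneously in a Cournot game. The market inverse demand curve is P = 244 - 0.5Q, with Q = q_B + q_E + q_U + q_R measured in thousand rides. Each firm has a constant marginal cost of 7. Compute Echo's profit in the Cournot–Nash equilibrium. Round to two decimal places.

Each firm earns π_i = (244 - 0.5Q)q_i - 7q_i.
First-order condition (treating rivals' output as given): 237 - q_i - (1/2)·Σ_{j≠i} q_j = 0.
With identical firms every q_j equals q_i, so Σ_{j≠i} q_j = 3q_i and 237 = (5/2)q_i, giving q_i = 474/5.
Price P = 244 - (1/2)·(1896/5) = 272/5.
Echo's profit: (272/5 - 7)·(474/5) = 4493.5200.

4493.52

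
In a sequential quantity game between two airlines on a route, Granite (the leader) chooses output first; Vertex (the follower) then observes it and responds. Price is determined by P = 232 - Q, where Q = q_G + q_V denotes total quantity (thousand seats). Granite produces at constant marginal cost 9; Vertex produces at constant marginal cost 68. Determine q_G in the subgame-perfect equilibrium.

141

The follower Vertex best-responds to any q_G: π_V = (232 - Q)q_V - 68q_V.
Setting the follower's marginal profit to zero, 164 - q_G - 2q_V = 0, i.e. q_V = (164 - q_G)/2.
Granite substitutes q_V(q_G) into its own profit: π_G = q_G(232 - q_G - (164 - q_G)/2) - 9q_G = (150 - (1/2)q_G)q_G - 9q_G.
The leader's first-order condition 141 - q_G = 0 yields q_G = 141.
Then q_V = (164 - 141)/2 = 23/2.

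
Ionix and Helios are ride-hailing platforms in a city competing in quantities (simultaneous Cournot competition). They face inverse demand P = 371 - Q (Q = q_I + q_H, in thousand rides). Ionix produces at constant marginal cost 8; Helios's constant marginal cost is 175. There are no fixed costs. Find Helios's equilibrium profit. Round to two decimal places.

93.44

Ionix's profit: π_I = (371 - Q)q_I - (8q_I). Setting ∂π_I/∂q_I = 0: 363 - 2q_I - (q_H) = 0.
Helios's first-order condition: 196 - 2q_H - (q_I) = 0.
Best responses: q_I = (363 - q_H)/2, q_H = (196 - q_I)/2.
Solving the pair: q_I = 530/3, q_H = 29/3.
Price P = 371 - 559/3 = 554/3.
Helios's profit: (554/3 - 175)·(29/3) = 841/9.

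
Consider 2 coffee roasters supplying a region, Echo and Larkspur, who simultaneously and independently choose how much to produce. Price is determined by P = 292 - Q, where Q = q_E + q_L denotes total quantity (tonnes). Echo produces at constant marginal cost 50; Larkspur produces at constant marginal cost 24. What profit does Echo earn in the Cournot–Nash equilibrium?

Echo's profit: π_E = (292 - Q)q_E - (50q_E). Setting ∂π_E/∂q_E = 0: 242 - 2q_E - (q_L) = 0.
Larkspur's profit: π_L = (292 - Q)q_L - (24q_L). Setting ∂π_L/∂q_L = 0: 268 - 2q_L - (q_E) = 0.
Best responses: q_E = (242 - q_L)/2, q_L = (268 - q_E)/2.
Solving the pair: q_E = 72, q_L = 98.
Price P = 292 - 170 = 122.
Echo's profit: (122 - 50)·72 = 5184.

5184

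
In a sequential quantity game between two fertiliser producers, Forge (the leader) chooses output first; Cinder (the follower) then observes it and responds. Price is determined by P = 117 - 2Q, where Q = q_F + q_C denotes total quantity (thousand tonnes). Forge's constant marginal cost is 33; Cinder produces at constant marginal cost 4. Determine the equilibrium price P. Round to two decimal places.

46.75

Solve by backward induction. Given q_F, the follower Cinder maximises π_C = (117 - 2q_F - 2q_C)q_C - 4q_C.
∂π_C/∂q_C = 113 - 2q_F - 4q_C = 0 gives the reaction function q_C = (113 - 2q_F)/4.
The leader anticipates this reaction. Substituting into P = 117 - 2Q gives P = 121/2 - q_F, so π_F = (121/2 - q_F)q_F - 33q_F.
Leader FOC: 55/2 - 2q_F = 0, so q_F = 55/4.
Then q_C = (113 - 2·(55/4))/4 = 171/8.
Total output Q = 281/8, so price P = 117 - 2·(281/8) = 187/4.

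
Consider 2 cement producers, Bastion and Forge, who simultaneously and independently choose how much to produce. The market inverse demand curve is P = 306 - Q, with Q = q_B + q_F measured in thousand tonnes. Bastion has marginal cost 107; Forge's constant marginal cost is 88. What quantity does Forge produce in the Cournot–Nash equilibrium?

79

Bastion's profit: π_B = (306 - Q)q_B - (107q_B). Setting ∂π_B/∂q_B = 0: 199 - 2q_B - (q_F) = 0.
Forge's profit: π_F = (306 - Q)q_F - (88q_F). Setting ∂π_F/∂q_F = 0: 218 - 2q_F - (q_B) = 0.
Best responses: q_B = (199 - q_F)/2, q_F = (218 - q_B)/2.
Solving the pair: q_B = 60, q_F = 79.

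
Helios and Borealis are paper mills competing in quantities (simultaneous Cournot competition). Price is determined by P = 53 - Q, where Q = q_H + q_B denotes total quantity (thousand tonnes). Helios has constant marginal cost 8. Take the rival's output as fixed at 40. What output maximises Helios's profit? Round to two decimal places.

2.50

With the rival's output fixed at 40, Helios's profit is π_H = (53 - 40 - q_H)q_H - (8q_H) = (13 - q_H)q_H - (8q_H).
∂π_H/∂q_H = 5 - 2q_H = 0, so q_H = 5/2.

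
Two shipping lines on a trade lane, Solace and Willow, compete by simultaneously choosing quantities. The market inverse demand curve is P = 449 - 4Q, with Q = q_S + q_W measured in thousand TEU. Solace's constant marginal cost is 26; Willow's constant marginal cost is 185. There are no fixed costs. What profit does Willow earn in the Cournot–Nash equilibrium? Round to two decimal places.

Solace's profit: π_S = (449 - 4Q)q_S - (26q_S). Setting ∂π_S/∂q_S = 0: 423 - 8q_S - 4(q_W) = 0.
Willow's first-order condition: 264 - 8q_W - 4(q_S) = 0.
So q_S = (423 - 4q_W)/8 and q_W = (264 - 4q_S)/8.
Substituting one into the other gives q_S = 97/2 and q_W = 35/4.
Price P = 449 - 4·(229/4) = 220.
Willow's profit: (220 - 185)·(35/4) = 1225/4.

306.25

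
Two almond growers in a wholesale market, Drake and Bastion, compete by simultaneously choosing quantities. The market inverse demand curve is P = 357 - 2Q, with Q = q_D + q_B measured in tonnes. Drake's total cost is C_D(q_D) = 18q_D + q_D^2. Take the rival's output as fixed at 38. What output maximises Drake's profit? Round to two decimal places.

43.83

With the rival's output fixed at 38, Drake's profit is π_D = (357 - 2·38 - 2q_D)q_D - (18q_D + q_D²) = (281 - 2q_D)q_D - (18q_D + q_D²).
∂π_D/∂q_D = 263 - 6q_D = 0, so q_D = 263/6.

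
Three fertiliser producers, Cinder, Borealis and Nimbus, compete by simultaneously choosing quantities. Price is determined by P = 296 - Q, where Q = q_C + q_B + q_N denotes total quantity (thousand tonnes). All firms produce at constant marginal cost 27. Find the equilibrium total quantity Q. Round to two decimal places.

A representative firm's profit is π_i = q_i(296 - Q) - 27q_i.
First-order condition (treating rivals' output as given): 269 - 2q_i - Σ_{j≠i} q_j = 0.
With identical firms every q_j equals q_i, so Σ_{j≠i} q_j = 2q_i and 269 = 4q_i, giving q_i = 269/4.
Total output Q = 269/4 + 269/4 + 269/4 = 807/4.

201.75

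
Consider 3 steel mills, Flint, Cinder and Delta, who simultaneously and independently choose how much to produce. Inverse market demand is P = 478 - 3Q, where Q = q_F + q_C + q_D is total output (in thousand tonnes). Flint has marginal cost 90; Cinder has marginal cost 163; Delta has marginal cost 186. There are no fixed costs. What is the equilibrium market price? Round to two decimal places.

Flint's profit: π_F = (478 - 3Q)q_F - (90q_F). Setting ∂π_F/∂q_F = 0: 388 - 6q_F - 3(q_C + q_D) = 0.
Cinder's first-order condition: 315 - 6q_C - 3(q_F + q_D) = 0.
Delta's profit: π_D = (478 - 3Q)q_D - (186q_D). Setting ∂π_D/∂q_D = 0: 292 - 6q_D - 3(q_F + q_C) = 0.
Adding the 3 first-order conditions: 995 − 12Q = 0, so Q = 995/12.
Back-substituting: q_F = (388 − 995/4)/3 = 557/12, q_C = (315 − 995/4)/3 = 265/12, q_D = (292 − 995/4)/3 = 173/12.
Total output Q = 995/12, so price P = 478 - 3·(995/12) = 917/4.

229.25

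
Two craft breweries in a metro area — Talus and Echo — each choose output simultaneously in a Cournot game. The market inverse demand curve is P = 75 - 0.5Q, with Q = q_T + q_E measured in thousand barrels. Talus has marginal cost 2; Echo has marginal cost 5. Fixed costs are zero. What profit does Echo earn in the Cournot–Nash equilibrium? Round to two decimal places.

Talus's profit: π_T = (75 - 0.5Q)q_T - (2q_T). Setting ∂π_T/∂q_T = 0: 73 - q_T - (1/2)(q_E) = 0.
Echo's profit: π_E = (75 - 0.5Q)q_E - (5q_E). Setting ∂π_E/∂q_E = 0: 70 - q_E - (1/2)(q_T) = 0.
So q_T = (73 - (1/2)q_E) and q_E = (70 - (1/2)q_T).
Solving the pair: q_T = 152/3, q_E = 134/3.
Price P = 75 - (1/2)·(286/3) = 82/3.
Echo's profit: (82/3 - 5)·(134/3) = 997.5556.

997.56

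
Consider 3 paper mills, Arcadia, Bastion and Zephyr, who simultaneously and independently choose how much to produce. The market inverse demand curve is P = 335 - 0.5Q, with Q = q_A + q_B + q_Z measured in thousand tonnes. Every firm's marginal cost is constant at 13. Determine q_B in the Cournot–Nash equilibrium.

161

Each firm earns π_i = (335 - 0.5Q)q_i - 13q_i.
Setting ∂π_i/∂q_i = 0 with rivals' quantities fixed: 322 - q_i - (1/2)·Σ_{j≠i} q_j = 0.
By symmetry each firm produces the same amount; substituting Σ_{j≠i} q_j = 2q_i yields q_i = 322/2 = 161.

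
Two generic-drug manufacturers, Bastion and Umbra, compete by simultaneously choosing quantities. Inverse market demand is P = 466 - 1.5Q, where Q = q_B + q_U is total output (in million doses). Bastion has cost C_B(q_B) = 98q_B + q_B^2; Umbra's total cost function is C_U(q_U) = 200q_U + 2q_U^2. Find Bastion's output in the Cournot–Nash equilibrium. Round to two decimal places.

Bastion's profit: π_B = (466 - 1.5Q)q_B - (98q_B + q_B²). Setting ∂π_B/∂q_B = 0: 368 - 5q_B - (3/2)(q_U) = 0.
Umbra's profit: π_U = (466 - 1.5Q)q_U - (200q_U + 2q_U²). Setting ∂π_U/∂q_U = 0: 266 - 7q_U - (3/2)(q_B) = 0.
Rearranging gives the reaction functions q_B = (368 - (3/2)q_U)/5 and q_U = (266 - (3/2)q_B)/7.
Solving the pair: q_B = 66.4733, q_U = 23.7557.

66.47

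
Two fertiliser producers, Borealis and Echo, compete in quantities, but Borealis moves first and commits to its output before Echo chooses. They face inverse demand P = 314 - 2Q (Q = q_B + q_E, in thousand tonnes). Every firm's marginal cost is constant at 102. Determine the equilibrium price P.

Solve by backward induction. Given q_B, the follower Echo maximises π_E = (314 - 2q_B - 2q_E)q_E - 102q_E.
∂π_E/∂q_E = 212 - 2q_B - 4q_E = 0 gives the reaction function q_E = (212 - 2q_B)/4.
The leader anticipates this reaction. Substituting into P = 314 - 2Q gives P = 208 - q_B, so π_B = (208 - q_B)q_B - 102q_B.
Maximising: ∂π_B/∂q_B = 106 - 2q_B = 0, giving q_B = 53.
Then q_E = (212 - 2·53)/4 = 53/2.
Total output Q = 159/2, so price P = 314 - 2·(159/2) = 155.

155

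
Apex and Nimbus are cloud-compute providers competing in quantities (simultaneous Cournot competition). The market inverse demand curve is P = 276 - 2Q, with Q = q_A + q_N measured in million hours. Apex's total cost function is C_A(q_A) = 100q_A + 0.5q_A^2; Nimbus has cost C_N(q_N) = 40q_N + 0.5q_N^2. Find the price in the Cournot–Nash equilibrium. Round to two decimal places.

158.29

Apex's profit: π_A = (276 - 2Q)q_A - (100q_A + (1/2)q_A²). Setting ∂π_A/∂q_A = 0: 176 - 5q_A - 2(q_N) = 0.
Nimbus's first-order condition: 236 - 5q_N - 2(q_A) = 0.
Best responses: q_A = (176 - 2q_N)/5, q_N = (236 - 2q_A)/5.
Solving the pair: q_A = 136/7, q_N = 276/7.
Total output Q = 412/7, so price P = 276 - 2·(412/7) = 1108/7.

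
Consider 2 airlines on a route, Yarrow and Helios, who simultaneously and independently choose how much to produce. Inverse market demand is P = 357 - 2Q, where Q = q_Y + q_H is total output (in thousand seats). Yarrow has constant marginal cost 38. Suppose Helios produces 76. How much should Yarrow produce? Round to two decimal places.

41.75

With the rival's output fixed at 76, Yarrow's profit is π_Y = (357 - 2·76 - 2q_Y)q_Y - (38q_Y) = (205 - 2q_Y)q_Y - (38q_Y).
∂π_Y/∂q_Y = 167 - 4q_Y = 0, so q_Y = 167/4.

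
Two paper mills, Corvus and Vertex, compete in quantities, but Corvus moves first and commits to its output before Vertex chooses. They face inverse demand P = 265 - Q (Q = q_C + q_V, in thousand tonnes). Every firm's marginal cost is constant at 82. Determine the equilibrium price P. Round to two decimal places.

127.75

The follower Vertex best-responds to any q_C: π_V = (265 - Q)q_V - 82q_V.
Follower FOC: 183 - q_C - 2q_V = 0, so q_V(q_C) = (183 - q_C)/2.
Corvus substitutes q_V(q_C) into its own profit: π_C = q_C(265 - q_C - (183 - q_C)/2) - 82q_C = (347/2 - (1/2)q_C)q_C - 82q_C.
Leader FOC: 183/2 - q_C = 0, so q_C = 183/2.
Then q_V = (183 - 183/2)/2 = 183/4.
Total output Q = 549/4, so price P = 265 - 549/4 = 511/4.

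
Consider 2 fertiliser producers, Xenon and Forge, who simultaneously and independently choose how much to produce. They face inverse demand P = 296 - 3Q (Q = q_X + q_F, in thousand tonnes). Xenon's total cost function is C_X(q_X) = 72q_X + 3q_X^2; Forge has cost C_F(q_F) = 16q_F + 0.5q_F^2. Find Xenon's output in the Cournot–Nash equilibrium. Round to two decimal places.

Xenon's profit: π_X = (296 - 3Q)q_X - (72q_X + 3q_X²). Setting ∂π_X/∂q_X = 0: 224 - 12q_X - 3(q_F) = 0.
Forge's profit: π_F = (296 - 3Q)q_F - (16q_F + (1/2)q_F²). Setting ∂π_F/∂q_F = 0: 280 - 7q_F - 3(q_X) = 0.
Rearranging gives the reaction functions q_X = (224 - 3q_F)/12 and q_F = (280 - 3q_X)/7.
Substituting one into the other gives q_X = 728/75 and q_F = 896/25.

9.71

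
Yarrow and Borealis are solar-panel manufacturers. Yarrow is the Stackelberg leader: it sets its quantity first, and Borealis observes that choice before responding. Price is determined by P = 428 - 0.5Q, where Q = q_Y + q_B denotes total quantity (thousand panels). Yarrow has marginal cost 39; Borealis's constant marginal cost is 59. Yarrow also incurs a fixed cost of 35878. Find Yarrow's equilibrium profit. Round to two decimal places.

Solve by backward induction. Given q_Y, the follower Borealis maximises π_B = (428 - (1/2)q_Y - (1/2)q_B)q_B - 59q_B.
∂π_B/∂q_B = 369 - (1/2)q_Y - q_B = 0 gives the reaction function q_B = (369 - (1/2)q_Y).
Yarrow substitutes q_B(q_Y) into its own profit: π_Y = q_Y(428 - (1/2)q_Y - (369 - (1/2)q_Y)/2) - 39q_Y = (487/2 - (1/4)q_Y)q_Y - 39q_Y.
The leader's first-order condition 409/2 - (1/2)q_Y = 0 yields q_Y = 409.
Then q_B = (369 - (1/2)·409) = 329/2.
Price P = 428 - (1/2)·(1147/2) = 565/4.
Yarrow's profit: (565/4 - 39)·409 - 35878 = 5942.2500.

5942.25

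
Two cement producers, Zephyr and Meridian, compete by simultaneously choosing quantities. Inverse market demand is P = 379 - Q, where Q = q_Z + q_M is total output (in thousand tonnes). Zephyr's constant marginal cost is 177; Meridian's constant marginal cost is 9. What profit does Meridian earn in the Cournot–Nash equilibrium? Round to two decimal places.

Zephyr's profit: π_Z = (379 - Q)q_Z - (177q_Z). Setting ∂π_Z/∂q_Z = 0: 202 - 2q_Z - (q_M) = 0.
Meridian's first-order condition: 370 - 2q_M - (q_Z) = 0.
Best responses: q_Z = (202 - q_M)/2, q_M = (370 - q_Z)/2.
Solving the pair: q_Z = 34/3, q_M = 538/3.
Price P = 379 - 572/3 = 565/3.
Meridian's profit: (565/3 - 9)·(538/3) = 32160.4444.

32160.44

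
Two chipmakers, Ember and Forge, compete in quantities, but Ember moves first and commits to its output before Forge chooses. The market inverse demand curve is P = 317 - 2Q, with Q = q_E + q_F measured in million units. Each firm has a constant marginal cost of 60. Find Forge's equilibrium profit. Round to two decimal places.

The follower Forge best-responds to any q_E: π_F = (317 - 2Q)q_F - 60q_F.
Setting the follower's marginal profit to zero, 257 - 2q_E - 4q_F = 0, i.e. q_F = (257 - 2q_E)/4.
The leader anticipates this reaction. Substituting into P = 317 - 2Q gives P = 377/2 - q_E, so π_E = (377/2 - q_E)q_E - 60q_E.
Maximising: ∂π_E/∂q_E = 257/2 - 2q_E = 0, giving q_E = 257/4.
Then q_F = (257 - 2·(257/4))/4 = 257/8.
Price P = 317 - 2·(771/8) = 497/4.
Forge's profit: (497/4 - 60)·(257/8) = 2064.0313.

2064.03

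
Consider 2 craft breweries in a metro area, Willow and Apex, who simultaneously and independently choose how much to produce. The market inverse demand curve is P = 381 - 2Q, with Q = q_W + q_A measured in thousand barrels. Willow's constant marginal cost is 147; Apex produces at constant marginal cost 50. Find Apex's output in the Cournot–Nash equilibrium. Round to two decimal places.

71.33

Willow's profit: π_W = (381 - 2Q)q_W - (147q_W). Setting ∂π_W/∂q_W = 0: 234 - 4q_W - 2(q_A) = 0.
Apex's profit: π_A = (381 - 2Q)q_A - (50q_A). Setting ∂π_A/∂q_A = 0: 331 - 4q_A - 2(q_W) = 0.
Rearranging gives the reaction functions q_W = (234 - 2q_A)/4 and q_A = (331 - 2q_W)/4.
Substituting one into the other gives q_W = 137/6 and q_A = 214/3.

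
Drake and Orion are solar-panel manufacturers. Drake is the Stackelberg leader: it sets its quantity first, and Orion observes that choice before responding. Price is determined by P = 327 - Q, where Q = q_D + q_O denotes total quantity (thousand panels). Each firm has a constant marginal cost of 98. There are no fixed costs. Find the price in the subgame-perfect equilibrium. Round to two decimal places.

155.25

The follower Orion best-responds to any q_D: π_O = (327 - Q)q_O - 98q_O.
Setting the follower's marginal profit to zero, 229 - q_D - 2q_O = 0, i.e. q_O = (229 - q_D)/2.
Drake substitutes q_O(q_D) into its own profit: π_D = q_D(327 - q_D - (229 - q_D)/2) - 98q_D = (425/2 - (1/2)q_D)q_D - 98q_D.
Leader FOC: 229/2 - q_D = 0, so q_D = 229/2.
Then q_O = (229 - 229/2)/2 = 229/4.
Total output Q = 687/4, so price P = 327 - 687/4 = 621/4.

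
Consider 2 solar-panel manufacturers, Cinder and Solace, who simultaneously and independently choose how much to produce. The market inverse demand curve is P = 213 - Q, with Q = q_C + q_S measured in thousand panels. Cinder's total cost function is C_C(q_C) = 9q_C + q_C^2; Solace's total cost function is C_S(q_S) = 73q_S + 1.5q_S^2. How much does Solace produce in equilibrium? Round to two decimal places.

Cinder's profit: π_C = (213 - Q)q_C - (9q_C + q_C²). Setting ∂π_C/∂q_C = 0: 204 - 4q_C - (q_S) = 0.
Solace's first-order condition: 140 - 5q_S - (q_C) = 0.
Best responses: q_C = (204 - q_S)/4, q_S = (140 - q_C)/5.
Solving the pair: q_C = 880/19, q_S = 356/19.

18.74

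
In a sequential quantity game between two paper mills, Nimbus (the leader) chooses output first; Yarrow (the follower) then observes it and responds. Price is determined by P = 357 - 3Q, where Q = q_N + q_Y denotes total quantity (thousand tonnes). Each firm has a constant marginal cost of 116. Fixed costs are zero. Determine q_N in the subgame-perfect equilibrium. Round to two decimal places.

40.17

Solve by backward induction. Given q_N, the follower Yarrow maximises π_Y = (357 - 3q_N - 3q_Y)q_Y - 116q_Y.
Setting the follower's marginal profit to zero, 241 - 3q_N - 6q_Y = 0, i.e. q_Y = (241 - 3q_N)/6.
Nimbus substitutes q_Y(q_N) into its own profit: π_N = q_N(357 - 3q_N - (241 - 3q_N)/2) - 116q_N = (473/2 - (3/2)q_N)q_N - 116q_N.
Maximising: ∂π_N/∂q_N = 241/2 - 3q_N = 0, giving q_N = 241/6.
Then q_Y = (241 - 3·(241/6))/6 = 241/12.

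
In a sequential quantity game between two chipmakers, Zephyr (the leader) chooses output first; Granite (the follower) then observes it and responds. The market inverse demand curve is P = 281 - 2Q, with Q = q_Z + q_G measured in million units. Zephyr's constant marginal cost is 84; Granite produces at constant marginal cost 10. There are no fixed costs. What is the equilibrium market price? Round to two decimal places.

114.75

Solve by backward induction. Given q_Z, the follower Granite maximises π_G = (281 - 2q_Z - 2q_G)q_G - 10q_G.
Follower FOC: 271 - 2q_Z - 4q_G = 0, so q_G(q_Z) = (271 - 2q_Z)/4.
Zephyr substitutes q_G(q_Z) into its own profit: π_Z = q_Z(281 - 2q_Z - (271 - 2q_Z)/2) - 84q_Z = (291/2 - q_Z)q_Z - 84q_Z.
Maximising: ∂π_Z/∂q_Z = 123/2 - 2q_Z = 0, giving q_Z = 123/4.
Then q_G = (271 - 2·(123/4))/4 = 419/8.
Total output Q = 665/8, so price P = 281 - 2·(665/8) = 459/4.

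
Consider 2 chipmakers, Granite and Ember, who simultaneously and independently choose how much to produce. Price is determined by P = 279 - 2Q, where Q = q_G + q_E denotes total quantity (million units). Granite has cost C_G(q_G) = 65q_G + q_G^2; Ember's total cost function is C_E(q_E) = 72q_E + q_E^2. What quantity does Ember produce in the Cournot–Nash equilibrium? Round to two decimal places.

Granite's profit: π_G = (279 - 2Q)q_G - (65q_G + q_G²). Setting ∂π_G/∂q_G = 0: 214 - 6q_G - 2(q_E) = 0.
Ember's first-order condition: 207 - 6q_E - 2(q_G) = 0.
So q_G = (214 - 2q_E)/6 and q_E = (207 - 2q_G)/6.
Solving the pair: q_G = 435/16, q_E = 407/16.

25.44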